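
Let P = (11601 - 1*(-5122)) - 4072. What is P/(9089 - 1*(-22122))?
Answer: 12651/31211 ≈ 0.40534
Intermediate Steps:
P = 12651 (P = (11601 + 5122) - 4072 = 16723 - 4072 = 12651)
P/(9089 - 1*(-22122)) = 12651/(9089 - 1*(-22122)) = 12651/(9089 + 22122) = 12651/31211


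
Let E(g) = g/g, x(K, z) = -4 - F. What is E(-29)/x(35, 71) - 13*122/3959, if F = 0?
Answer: -10303/15836 ≈ -0.65061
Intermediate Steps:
x(K, z) = -4 (x(K, z) = -4 - 1*0 = -4 + 0 = -4)
E(g) = 1
E(-29)/x(35, 71) - 13*122/3959 = 1/(-4) - 13*122/3959 = 1*(-¼) - 1586*1/3959 = -¼ - 1586/3959 = -10303/15836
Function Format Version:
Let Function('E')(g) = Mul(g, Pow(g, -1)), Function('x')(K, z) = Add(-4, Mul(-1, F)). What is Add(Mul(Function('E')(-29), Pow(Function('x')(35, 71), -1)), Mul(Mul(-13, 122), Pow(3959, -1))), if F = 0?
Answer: Rational(-10303, 15836) ≈ -0.65061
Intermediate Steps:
Function('x')(K, z) = -4 (Function('x')(K, z) = Add(-4, Mul(-1, 0)) = Add(-4, 0) = -4)
Function('E')(g) = 1
Add(Mul(Function('E')(-29), Pow(Function('x')(35, 71), -1)), Mul(Mul(-13, 122), Pow(3959, -1))) = Add(Mul(1, Pow(-4, -1)), Mul(Mul(-13, 122), Pow(3959, -1))) = Add(Mul(1, Rational(-1, 4)), Mul(-1586, Rational(1, 3959))) = Add(Rational(-1, 4), Rational(-1586, 3959)) = Rational(-10303, 15836)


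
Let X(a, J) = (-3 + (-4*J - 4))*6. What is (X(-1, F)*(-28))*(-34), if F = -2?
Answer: 5712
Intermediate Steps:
X(a, J) = -42 - 24*J (X(a, J) = (-3 + (-4 - 4*J))*6 = (-7 - 4*J)*6 = -42 - 24*J)
(X(-1, F)*(-28))*(-34) = ((-42 - 24*(-2))*(-28))*(-34) = ((-42 + 48)*(-28))*(-34) = (6*(-28))*(-34) = -168*(-34) = 5712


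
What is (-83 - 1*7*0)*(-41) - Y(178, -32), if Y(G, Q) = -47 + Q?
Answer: 3482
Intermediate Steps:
(-83 - 1*7*0)*(-41) - Y(178, -32) = (-83 - 1*7*0)*(-41) - (-47 - 32) = (-83 - 7*0)*(-41) - 1*(-79) = (-83 + 0)*(-41) + 79 = -83*(-41) + 79 = 3403 + 79 = 3482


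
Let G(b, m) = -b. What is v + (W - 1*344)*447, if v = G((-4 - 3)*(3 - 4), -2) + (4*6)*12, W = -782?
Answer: -503041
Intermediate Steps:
v = 281 (v = -(-4 - 3)*(3 - 4) + (4*6)*12 = -(-7)*(-1) + 24*12 = -1*7 + 288 = -7 + 288 = 281)
v + (W - 1*344)*447 = 281 + (-782 - 1*344)*447 = 281 + (-782 - 344)*447 = 281 - 1126*447 = 281 - 503322 = -503041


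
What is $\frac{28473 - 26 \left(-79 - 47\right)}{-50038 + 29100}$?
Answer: $- \frac{1671}{1102} \approx -1.5163$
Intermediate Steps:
$\frac{28473 - 26 \left(-79 - 47\right)}{-50038 + 29100} = \frac{28473 - -3276}{-20938} = \left(28473 + 3276\right) \left(- \frac{1}{20938}\right) = 31749 \left(- \frac{1}{20938}\right) = - \frac{1671}{1102}$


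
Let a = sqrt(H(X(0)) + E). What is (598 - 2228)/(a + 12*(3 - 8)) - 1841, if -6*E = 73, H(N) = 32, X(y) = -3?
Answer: -38959721/21481 + 1630*sqrt(714)/21481 ≈ -1811.7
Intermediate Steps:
E = -73/6 (E = -1/6*73 = -73/6 ≈ -12.167)
a = sqrt(714)/6 (a = sqrt(32 - 73/6) = sqrt(119/6) = sqrt(714)/6 ≈ 4.4535)
(598 - 2228)/(a + 12*(3 - 8)) - 1841 = (598 - 2228)/(sqrt(714)/6 + 12*(3 - 8)) - 1841 = -1630/(sqrt(714)/6 + 12*(-5)) - 1841 = -1630/(sqrt(714)/6 - 60) - 1841 = -1630/(-60 + sqrt(714)/6) - 1841 = -1841 - 1630/(-60 + sqrt(714)/6)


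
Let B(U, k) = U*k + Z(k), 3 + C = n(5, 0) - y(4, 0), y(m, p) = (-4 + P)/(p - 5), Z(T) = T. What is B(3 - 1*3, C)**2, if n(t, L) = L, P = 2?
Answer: 289/25 ≈ 11.560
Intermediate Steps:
y(m, p) = -2/(-5 + p) (y(m, p) = (-4 + 2)/(p - 5) = -2/(-5 + p))
C = -17/5 (C = -3 + (0 - (-2)/(-5 + 0)) = -3 + (0 - (-2)/(-5)) = -3 + (0 - (-2)*(-1)/5) = -3 + (0 - 1*2/5) = -3 + (0 - 2/5) = -3 - 2/5 = -17/5 ≈ -3.4000)
B(U, k) = k + U*k (B(U, k) = U*k + k = k + U*k)
B(3 - 1*3, C)**2 = (-17*(1 + (3 - 1*3))/5)**2 = (-17*(1 + (3 - 3))/5)**2 = (-17*(1 + 0)/5)**2 = (-17/5*1)**2 = (-17/5)**2 = 289/25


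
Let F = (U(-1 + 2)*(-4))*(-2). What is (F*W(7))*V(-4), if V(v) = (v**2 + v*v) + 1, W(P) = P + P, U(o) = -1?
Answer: -3696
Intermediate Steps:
W(P) = 2*P
F = -8 (F = -1*(-4)*(-2) = 4*(-2) = -8)
V(v) = 1 + 2*v**2 (V(v) = (v**2 + v**2) + 1 = 2*v**2 + 1 = 1 + 2*v**2)
(F*W(7))*V(-4) = (-16*7)*(1 + 2*(-4)**2) = (-8*14)*(1 + 2*16) = -112*(1 + 32) = -112*33 = -3696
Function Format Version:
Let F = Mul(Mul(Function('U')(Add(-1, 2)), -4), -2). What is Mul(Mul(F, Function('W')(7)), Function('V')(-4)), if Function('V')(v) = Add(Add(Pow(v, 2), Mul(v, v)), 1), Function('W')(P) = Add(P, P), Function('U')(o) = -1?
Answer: -3696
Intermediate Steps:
Function('W')(P) = Mul(2, P)
F = -8 (F = Mul(Mul(-1, -4), -2) = Mul(4, -2) = -8)
Function('V')(v) = Add(1, Mul(2, Pow(v, 2))) (Function('V')(v) = Add(Add(Pow(v, 2), Pow(v, 2)), 1) = Add(Mul(2, Pow(v, 2)), 1) = Add(1, Mul(2, Pow(v, 2))))
Mul(Mul(F, Function('W')(7)), Function('V')(-4)) = Mul(Mul(-8, Mul(2, 7)), Add(1, Mul(2, Pow(-4, 2)))) = Mul(Mul(-8, 14), Add(1, Mul(2, 16))) = Mul(-112, Add(1, 32)) = Mul(-112, 33) = -3696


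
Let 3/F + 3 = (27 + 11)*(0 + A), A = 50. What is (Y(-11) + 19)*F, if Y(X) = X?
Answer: 24/1897 ≈ 0.012652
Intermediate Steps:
F = 3/1897 (F = 3/(-3 + (27 + 11)*(0 + 50)) = 3/(-3 + 38*50) = 3/(-3 + 1900) = 3/1897 ≈ 0.0015814)
(Y(-11) + 19)*F = (-11 + 19)*(3/1897) = 8*(3/1897) = 24/1897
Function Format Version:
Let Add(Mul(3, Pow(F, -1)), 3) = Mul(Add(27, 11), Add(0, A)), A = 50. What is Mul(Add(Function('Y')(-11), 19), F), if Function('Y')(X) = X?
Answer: Rational(24, 1897) ≈ 0.012652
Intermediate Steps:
F = Rational(3, 1897) (F = Mul(3, Pow(Add(-3, Mul(Add(27, 11), Add(0, 50))), -1)) = Mul(3, Pow(Add(-3, Mul(38, 50)), -1)) = Mul(3, Pow(Add(-3, 1900), -1)) = Mul(3, Pow(1897, -1)) = Mul(3, Rational(1, 1897)) = Rational(3, 1897) ≈ 0.0015814)
Mul(Add(Function('Y')(-11), 19), F) = Mul(Add(-11, 19), Rational(3, 1897)) = Mul(8, Rational(3, 1897)) = Rational(24, 1897)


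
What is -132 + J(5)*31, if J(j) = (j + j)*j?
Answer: 1418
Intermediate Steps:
J(j) = 2*j² (J(j) = (2*j)*j = 2*j²)
-132 + J(5)*31 = -132 + (2*5²)*31 = -132 + (2*25)*31 = -132 + 50*31 = -132 + 1550 = 1418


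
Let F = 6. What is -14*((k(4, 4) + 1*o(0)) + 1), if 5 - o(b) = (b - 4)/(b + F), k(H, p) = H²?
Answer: -952/3 ≈ -317.33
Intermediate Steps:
o(b) = 5 - (-4 + b)/(6 + b) (o(b) = 5 - (b - 4)/(b + 6) = 5 - (-4 + b)/(6 + b))
-14*((k(4, 4) + 1*o(0)) + 1) = -14*((4² + 1*(2*(17 + 2*0)/(6 + 0))) + 1) = -14*((16 + 1*(2*(17 + 0)/6)) + 1) = -14*((16 + 1*(2*(⅙)*17)) + 1) = -14*((16 + 1*(17/3)) + 1) = -14*((16 + 17/3) + 1) = -14*(65/3 + 1) = -14*68/3 = -952/3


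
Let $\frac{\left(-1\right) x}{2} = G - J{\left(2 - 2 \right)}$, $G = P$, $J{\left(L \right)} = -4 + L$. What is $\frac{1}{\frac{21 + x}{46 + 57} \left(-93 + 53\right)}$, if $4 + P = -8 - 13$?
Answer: $- \frac{103}{2520} \approx -0.040873$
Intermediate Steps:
$P = -25$ ($P = -4 - 21 = -25$)
$G = -25$
$x = 42$ ($x = - 2 \left(-25 - \left(-4 + \left(2 - 2\right)\right)\right) = - 2 \left(-25 - \left(-4 + 0\right)\right) = - 2 \left(-25 - -4\right) = - 2 \left(-25 + 4\right) = \left(-2\right) \left(-21\right) = 42$)
$\frac{1}{\frac{21 + x}{46 + 57} \left(-93 + 53\right)} = \frac{1}{\frac{21 + 42}{46 + 57} \left(-93 + 53\right)} = \frac{1}{\frac{63}{103} \left(-40\right)} = \frac{1}{- \frac{2520}{103}} = - \frac{103}{2520}$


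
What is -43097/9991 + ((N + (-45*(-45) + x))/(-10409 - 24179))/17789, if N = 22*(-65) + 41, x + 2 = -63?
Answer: -26516983516265/6147321746612 ≈ -4.3136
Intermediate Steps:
x = -65 (x = -2 - 63 = -65)
N = -1389 (N = -1430 + 41 = -1389)
-43097/9991 + ((N + (-45*(-45) + x))/(-10409 - 24179))/17789 = -43097/9991 + ((-1389 + (-45*(-45) - 65))/(-10409 - 24179))/17789 = -43097*1/9991 + ((-1389 + (2025 - 65))/(-34588))*(1/17789) = -43097/9991 + ((-1389 + 1960)*(-1/34588))*(1/17789) = -43097/9991 + (571*(-1/34588))*(1/17789) = -43097/9991 - 571/34588*1/17789 = -43097/9991 - 571/615285932 = -26516983516265/6147321746612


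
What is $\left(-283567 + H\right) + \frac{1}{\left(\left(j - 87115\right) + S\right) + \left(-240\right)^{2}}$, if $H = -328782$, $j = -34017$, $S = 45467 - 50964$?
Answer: $- \frac{42269839122}{69029} \approx -6.1235 \cdot 10^{5}$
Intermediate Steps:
$S = -5497$ ($S = 45467 - 50964 = -5497$)
$\left(-283567 + H\right) + \frac{1}{\left(\left(j - 87115\right) + S\right) + \left(-240\right)^{2}} = \left(-283567 - 328782\right) + \frac{1}{\left(\left(-34017 - 87115\right) - 5497\right) + \left(-240\right)^{2}} = -612349 + \frac{1}{\left(-121132 - 5497\right) + 57600} = -612349 + \frac{1}{-126629 + 57600} = -612349 + \frac{1}{-69029} = -612349 - \frac{1}{69029} = - \frac{42269839122}{69029}$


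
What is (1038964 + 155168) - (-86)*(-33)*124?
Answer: 842220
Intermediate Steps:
(1038964 + 155168) - (-86)*(-33)*124 = 1194132 - 43*66*124 = 1194132 - 2838*124 = 1194132 - 351912 = 842220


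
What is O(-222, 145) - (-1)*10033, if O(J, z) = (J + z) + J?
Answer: 9734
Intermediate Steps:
O(J, z) = z + 2*J
O(-222, 145) - (-1)*10033 = (145 + 2*(-222)) - (-1)*10033 = (145 - 444) - 1*(-10033) = -299 + 10033 = 9734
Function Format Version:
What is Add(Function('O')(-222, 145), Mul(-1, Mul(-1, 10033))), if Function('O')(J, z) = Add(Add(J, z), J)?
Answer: 9734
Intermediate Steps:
Function('O')(J, z) = Add(z, Mul(2, J))
Add(Function('O')(-222, 145), Mul(-1, Mul(-1, 10033))) = Add(Add(145, Mul(2, -222)), Mul(-1, Mul(-1, 10033))) = Add(Add(145, -444), Mul(-1, -10033)) = Add(-299, 10033) = 9734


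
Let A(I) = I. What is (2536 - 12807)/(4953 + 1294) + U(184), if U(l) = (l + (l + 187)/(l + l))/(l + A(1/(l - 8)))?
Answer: -2971946194/4653109185 ≈ -0.63870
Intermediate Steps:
U(l) = (l + (187 + l)/(2*l))/(l + 1/(-8 + l)) (U(l) = (l + (l + 187)/(l + l))/(l + 1/(l - 8)) = (l + (187 + l)/((2*l)))/(l + 1/(-8 + l)) = (l + (187 + l)*(1/(2*l)))/(l + 1/(-8 + l)) = (l + (187 + l)/(2*l))/(l + 1/(-8 + l)))
(2536 - 12807)/(4953 + 1294) + U(184) = (2536 - 12807)/(4953 + 1294) + (½)*(-8 + 184)*(187 + 184 + 2*184²)/(184*(1 + 184*(-8 + 184))) = -10271/6247 + (½)*(1/184)*176*(187 + 184 + 2*33856)/(1 + 184*176) = -10271*1/6247 + (½)*(1/184)*176*(187 + 184 + 67712)/(1 + 32384) = -10271/6247 + (½)*(1/184)*176*68083/32385 = -10271/6247 + (½)*(1/184)*(1/32385)*176*68083 = -10271/6247 + 748913/744855 = -2971946194/4653109185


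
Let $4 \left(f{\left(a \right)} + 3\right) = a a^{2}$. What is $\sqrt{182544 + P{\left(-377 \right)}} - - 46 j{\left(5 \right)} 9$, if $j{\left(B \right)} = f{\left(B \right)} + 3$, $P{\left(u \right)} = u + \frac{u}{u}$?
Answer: $\frac{25875}{2} + 2 \sqrt{45542} \approx 13364.0$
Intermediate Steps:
$f{\left(a \right)} = -3 + \frac{a^{3}}{4}$ ($f{\left(a \right)} = -3 + \frac{a a^{2}}{4} = -3 + \frac{a^{3}}{4}$)
$P{\left(u \right)} = 1 + u$ ($P{\left(u \right)} = u + 1 = 1 + u$)
$j{\left(B \right)} = \frac{B^{3}}{4}$ ($j{\left(B \right)} = \left(-3 + \frac{B^{3}}{4}\right) + 3 = \frac{B^{3}}{4}$)
$\sqrt{182544 + P{\left(-377 \right)}} - - 46 j{\left(5 \right)} 9 = \sqrt{182544 + \left(1 - 377\right)} - - 46 \frac{5^{3}}{4} \cdot 9 = \sqrt{182544 - 376} - - 46 \cdot \frac{1}{4} \cdot 125 \cdot 9 = \sqrt{182168} - \left(-46\right) \frac{125}{4} \cdot 9 = 2 \sqrt{45542} - \left(- \frac{2875}{2}\right) 9 = 2 \sqrt{45542} - - \frac{25875}{2} = 2 \sqrt{45542} + \frac{25875}{2} = \frac{25875}{2} + 2 \sqrt{45542}$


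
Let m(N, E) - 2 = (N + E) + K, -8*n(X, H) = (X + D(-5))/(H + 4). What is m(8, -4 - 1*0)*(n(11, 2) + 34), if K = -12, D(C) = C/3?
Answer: -1217/6 ≈ -202.83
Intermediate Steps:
D(C) = C/3 (D(C) = C*(⅓) = C/3)
n(X, H) = -(-5/3 + X)/(8*(4 + H)) (n(X, H) = -(X + (⅓)*(-5))/(8*(H + 4)) = -(X - 5/3)/(8*(4 + H)) = -(-5/3 + X)/(8*(4 + H)))
m(N, E) = -10 + E + N (m(N, E) = 2 + ((N + E) - 12) = 2 + ((E + N) - 12) = 2 + (-12 + E + N) = -10 + E + N)
m(8, -4 - 1*0)*(n(11, 2) + 34) = (-10 + (-4 - 1*0) + 8)*((5 - 3*11)/(24*(4 + 2)) + 34) = (-10 + (-4 + 0) + 8)*((1/24)*(5 - 33)/6 + 34) = (-10 - 4 + 8)*((1/24)*(⅙)*(-28) + 34) = -6*(-7/36 + 34) = -6*1217/36 = -1217/6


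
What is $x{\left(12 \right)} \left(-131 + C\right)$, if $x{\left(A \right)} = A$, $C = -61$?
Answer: $-2304$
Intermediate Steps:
$x{\left(12 \right)} \left(-131 + C\right) = 12 \left(-131 - 61\right) = 12 \left(-192\right) = -2304$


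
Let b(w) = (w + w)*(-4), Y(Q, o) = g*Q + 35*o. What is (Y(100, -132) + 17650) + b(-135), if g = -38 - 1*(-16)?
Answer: 11910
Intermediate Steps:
g = -22 (g = -38 + 16 = -22)
Y(Q, o) = -22*Q + 35*o
b(w) = -8*w (b(w) = (2*w)*(-4) = -8*w)
(Y(100, -132) + 17650) + b(-135) = ((-22*100 + 35*(-132)) + 17650) - 8*(-135) = ((-2200 - 4620) + 17650) + 1080 = (-6820 + 17650) + 1080 = 10830 + 1080 = 11910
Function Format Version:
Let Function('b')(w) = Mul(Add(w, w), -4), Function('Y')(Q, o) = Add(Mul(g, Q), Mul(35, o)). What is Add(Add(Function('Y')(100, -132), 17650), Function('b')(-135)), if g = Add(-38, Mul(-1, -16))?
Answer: 11910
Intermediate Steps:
g = -22 (g = Add(-38, 16) = -22)
Function('Y')(Q, o) = Add(Mul(-22, Q), Mul(35, o))
Function('b')(w) = Mul(-8, w) (Function('b')(w) = Mul(Mul(2, w), -4) = Mul(-8, w))
Add(Add(Function('Y')(100, -132), 17650), Function('b')(-135)) = Add(Add(Add(Mul(-22, 100), Mul(35, -132)), 17650), Mul(-8, -135)) = Add(Add(Add(-2200, -4620), 17650), 1080) = Add(Add(-6820, 17650), 1080) = Add(10830, 1080) = 11910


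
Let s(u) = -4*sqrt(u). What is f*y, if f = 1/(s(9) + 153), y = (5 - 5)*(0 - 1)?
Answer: 0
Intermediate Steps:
y = 0 (y = 0*(-1) = 0)
f = 1/141 (f = 1/(-4*sqrt(9) + 153) = 1/(-4*3 + 153) = 1/(-12 + 153) = 1/141 ≈ 0.0070922)
f*y = (1/141)*0 = 0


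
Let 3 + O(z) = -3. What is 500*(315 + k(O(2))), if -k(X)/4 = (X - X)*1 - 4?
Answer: 165500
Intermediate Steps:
O(z) = -6 (O(z) = -3 - 3 = -6)
k(X) = 16 (k(X) = -4*((X - X)*1 - 4) = -4*(0*1 - 4) = -4*(0 - 4) = -4*(-4) = 16)
500*(315 + k(O(2))) = 500*(315 + 16) = 500*331 = 165500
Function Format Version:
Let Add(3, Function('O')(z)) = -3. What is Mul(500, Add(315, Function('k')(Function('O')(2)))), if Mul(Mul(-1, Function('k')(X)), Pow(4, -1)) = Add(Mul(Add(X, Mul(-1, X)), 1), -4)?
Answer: 165500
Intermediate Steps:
Function('O')(z) = -6 (Function('O')(z) = Add(-3, -3) = -6)
Function('k')(X) = 16 (Function('k')(X) = Mul(-4, Add(Mul(Add(X, Mul(-1, X)), 1), -4)) = Mul(-4, Add(Mul(0, 1), -4)) = Mul(-4, Add(0, -4)) = Mul(-4, -4) = 16)
Mul(500, Add(315, Function('k')(Function('O')(2)))) = Mul(500, Add(315, 16)) = Mul(500, 331) = 165500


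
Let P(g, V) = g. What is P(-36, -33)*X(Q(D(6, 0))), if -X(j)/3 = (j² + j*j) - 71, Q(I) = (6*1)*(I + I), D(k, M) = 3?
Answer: 272268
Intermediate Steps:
Q(I) = 12*I (Q(I) = 6*(2*I) = 12*I)
X(j) = 213 - 6*j² (X(j) = -3*((j² + j*j) - 71) = -3*((j² + j²) - 71) = -3*(2*j² - 71) = -3*(-71 + 2*j²) = 213 - 6*j²)
P(-36, -33)*X(Q(D(6, 0))) = -36*(213 - 6*(12*3)²) = -36*(213 - 6*36²) = -36*(213 - 6*1296) = -36*(213 - 7776) = -36*(-7563) = 272268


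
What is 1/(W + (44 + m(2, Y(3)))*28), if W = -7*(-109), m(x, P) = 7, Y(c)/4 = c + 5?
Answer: 1/2191 ≈ 0.00045641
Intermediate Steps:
Y(c) = 20 + 4*c (Y(c) = 4*(c + 5) = 4*(5 + c) = 20 + 4*c)
W = 763
1/(W + (44 + m(2, Y(3)))*28) = 1/(763 + (44 + 7)*28) = 1/(763 + 51*28) = 1/(763 + 1428) = 1/2191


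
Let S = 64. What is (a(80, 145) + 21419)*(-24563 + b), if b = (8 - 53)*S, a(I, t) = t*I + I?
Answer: -908335857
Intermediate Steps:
a(I, t) = I + I*t (a(I, t) = I*t + I = I + I*t)
b = -2880 (b = (8 - 53)*64 = -45*64 = -2880)
(a(80, 145) + 21419)*(-24563 + b) = (80*(1 + 145) + 21419)*(-24563 - 2880) = (80*146 + 21419)*(-27443) = (11680 + 21419)*(-27443) = 33099*(-27443) = -908335857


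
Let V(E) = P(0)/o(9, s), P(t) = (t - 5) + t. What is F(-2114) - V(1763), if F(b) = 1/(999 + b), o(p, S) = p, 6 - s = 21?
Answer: 5566/10035 ≈ 0.55466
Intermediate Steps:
P(t) = -5 + 2*t (P(t) = (-5 + t) + t = -5 + 2*t)
s = -15 (s = 6 - 1*21 = 6 - 21 = -15)
V(E) = -5/9 (V(E) = (-5 + 2*0)/9 = (-5 + 0)*(⅑) = -5*⅑ = -5/9)
F(-2114) - V(1763) = 1/(999 - 2114) - 1*(-5/9) = 1/(-1115) + 5/9 = -1/1115 + 5/9 = 5566/10035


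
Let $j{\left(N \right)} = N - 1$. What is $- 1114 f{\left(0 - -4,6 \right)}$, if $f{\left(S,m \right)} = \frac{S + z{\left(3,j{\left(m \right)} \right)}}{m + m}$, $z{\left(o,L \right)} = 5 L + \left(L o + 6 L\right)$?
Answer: $- \frac{20609}{3} \approx -6869.7$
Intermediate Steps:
$j{\left(N \right)} = -1 + N$
$z{\left(o,L \right)} = 11 L + L o$ ($z{\left(o,L \right)} = 5 L + \left(6 L + L o\right) = 11 L + L o$)
$f{\left(S,m \right)} = \frac{-14 + S + 14 m}{2 m}$ ($f{\left(S,m \right)} = \frac{S + \left(-1 + m\right) \left(11 + 3\right)}{m + m} = \frac{S + \left(-1 + m\right) 14}{2 m} = \left(S + \left(-14 + 14 m\right)\right) \frac{1}{2 m} = \left(-14 + S + 14 m\right) \frac{1}{2 m} = \frac{-14 + S + 14 m}{2 m}$)
$- 1114 f{\left(0 - -4,6 \right)} = - 1114 \frac{-14 + \left(0 - -4\right) + 14 \cdot 6}{2 \cdot 6} = - 1114 \cdot \frac{1}{2} \cdot \frac{1}{6} \left(-14 + \left(0 + 4\right) + 84\right) = - 1114 \cdot \frac{1}{2} \cdot \frac{1}{6} \left(-14 + 4 + 84\right) = - 1114 \cdot \frac{1}{2} \cdot \frac{1}{6} \cdot 74 = \left(-1114\right) \frac{37}{6} = - \frac{20609}{3}$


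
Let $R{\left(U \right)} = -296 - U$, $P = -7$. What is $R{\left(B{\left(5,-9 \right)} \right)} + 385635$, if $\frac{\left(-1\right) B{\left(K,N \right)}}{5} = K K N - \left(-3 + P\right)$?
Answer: $384264$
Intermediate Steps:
$B{\left(K,N \right)} = -50 - 5 N K^{2}$ ($B{\left(K,N \right)} = - 5 \left(K K N + \left(3 - -7\right)\right) = - 5 \left(K^{2} N + \left(3 + 7\right)\right) = - 5 \left(N K^{2} + 10\right) = - 5 \left(10 + N K^{2}\right) = -50 - 5 N K^{2}$)
$R{\left(B{\left(5,-9 \right)} \right)} + 385635 = \left(-296 - \left(-50 - - 45 \cdot 5^{2}\right)\right) + 385635 = \left(-296 - \left(-50 - \left(-45\right) 25\right)\right) + 385635 = \left(-296 - \left(-50 + 1125\right)\right) + 385635 = \left(-296 - 1075\right) + 385635 = -1371 + 385635 = 384264$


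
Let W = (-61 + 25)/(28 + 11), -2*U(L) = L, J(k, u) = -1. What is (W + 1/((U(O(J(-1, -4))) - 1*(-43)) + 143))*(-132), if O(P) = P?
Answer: 587400/4849 ≈ 121.14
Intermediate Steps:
U(L) = -L/2
W = -12/13 (W = -36/39 = -36*1/39 = -12/13 ≈ -0.92308)
(W + 1/((U(O(J(-1, -4))) - 1*(-43)) + 143))*(-132) = (-12/13 + 1/((-1/2*(-1) - 1*(-43)) + 143))*(-132) = (-12/13 + 1/((1/2 + 43) + 143))*(-132) = (-12/13 + 1/(87/2 + 143))*(-132) = (-12/13 + 1/(373/2))*(-132) = (-12/13 + 2/373)*(-132) = -4450/4849*(-132) = 587400/4849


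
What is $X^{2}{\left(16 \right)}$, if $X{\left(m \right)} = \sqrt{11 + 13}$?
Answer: $24$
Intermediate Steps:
$X{\left(m \right)} = 2 \sqrt{6}$ ($X{\left(m \right)} = \sqrt{24} = 2 \sqrt{6}$)
$X^{2}{\left(16 \right)} = \left(2 \sqrt{6}\right)^{2} = 24$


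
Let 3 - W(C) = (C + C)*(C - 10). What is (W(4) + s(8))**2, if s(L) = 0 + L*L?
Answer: 13225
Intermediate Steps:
W(C) = 3 - 2*C*(-10 + C) (W(C) = 3 - (C + C)*(C - 10) = 3 - 2*C*(-10 + C))
s(L) = L**2 (s(L) = 0 + L**2 = L**2)
(W(4) + s(8))**2 = ((3 - 2*4**2 + 20*4) + 8**2)**2 = ((3 - 2*16 + 80) + 64)**2 = ((3 - 32 + 80) + 64)**2 = (51 + 64)**2 = 115**2 = 13225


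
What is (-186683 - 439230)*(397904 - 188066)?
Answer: -131340332094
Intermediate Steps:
(-186683 - 439230)*(397904 - 188066) = -625913*209838 = -131340332094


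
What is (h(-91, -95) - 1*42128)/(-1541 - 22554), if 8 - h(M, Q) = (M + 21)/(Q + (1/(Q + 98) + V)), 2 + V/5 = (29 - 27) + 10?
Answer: 564429/322873 ≈ 1.7481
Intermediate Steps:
V = 50 (V = -10 + 5*((29 - 27) + 10) = -10 + 5*(2 + 10) = -10 + 5*12 = -10 + 60 = 50)
h(M, Q) = 8 - (21 + M)/(50 + Q + 1/(98 + Q)) (h(M, Q) = 8 - (M + 21)/(Q + (1/(Q + 98) + 50)) = 8 - (21 + M)/(Q + (1/(98 + Q) + 50)) = 8 - (21 + M)/(Q + (50 + 1/(98 + Q))) = 8 - (21 + M)/(50 + Q + 1/(98 + Q)))
(h(-91, -95) - 1*42128)/(-1541 - 22554) = ((37150 - 98*(-91) + 8*(-95)**2 + 1163*(-95) - 1*(-91)*(-95))/(4901 + (-95)**2 + 148*(-95)) - 1*42128)/(-1541 - 22554) = ((37150 + 8918 + 8*9025 - 110485 - 8645)/(4901 + 9025 - 14060) - 42128)/(-24095) = ((37150 + 8918 + 72200 - 110485 - 8645)/(-134) - 42128)*(-1/24095) = (-1/134*(-862) - 42128)*(-1/24095) = (431/67 - 42128)*(-1/24095) = -2822145/67*(-1/24095) = 564429/322873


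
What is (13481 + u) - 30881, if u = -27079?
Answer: -44479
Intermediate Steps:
(13481 + u) - 30881 = (13481 - 27079) - 30881 = -13598 - 30881 = -44479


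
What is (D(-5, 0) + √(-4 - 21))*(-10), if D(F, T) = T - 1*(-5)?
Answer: -50 - 50*I ≈ -50.0 - 50.0*I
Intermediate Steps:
D(F, T) = 5 + T (D(F, T) = T + 5 = 5 + T)
(D(-5, 0) + √(-4 - 21))*(-10) = ((5 + 0) + √(-4 - 21))*(-10) = (5 + √(-25))*(-10) = (5 + 5*I)*(-10) = -50 - 50*I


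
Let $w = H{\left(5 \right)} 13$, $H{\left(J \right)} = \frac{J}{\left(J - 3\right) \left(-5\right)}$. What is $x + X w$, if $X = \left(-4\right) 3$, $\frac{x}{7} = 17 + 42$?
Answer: $491$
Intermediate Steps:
$H{\left(J \right)} = \frac{J}{15 - 5 J}$ ($H{\left(J \right)} = \frac{J}{\left(-3 + J\right) \left(-5\right)} = \frac{J}{15 - 5 J}$)
$x = 413$ ($x = 7 \left(17 + 42\right) = 7 \cdot 59 = 413$)
$X = -12$
$w = - \frac{13}{2}$ ($w = \left(-1\right) 5 \frac{1}{-15 + 5 \cdot 5} \cdot 13 = \left(-1\right) 5 \frac{1}{-15 + 25} \cdot 13 = \left(-1\right) 5 \cdot \frac{1}{10} \cdot 13 = \left(- \frac{1}{2}\right) 13 = - \frac{13}{2} \approx -6.5$)
$x + X w = 413 - -78 = 413 + 78 = 491$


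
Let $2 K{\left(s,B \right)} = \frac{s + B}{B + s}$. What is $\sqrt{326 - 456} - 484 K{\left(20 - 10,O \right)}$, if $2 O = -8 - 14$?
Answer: $-242 + i \sqrt{130} \approx -242.0 + 11.402 i$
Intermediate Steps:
$O = -11$ ($O = \frac{-8 - 14}{2} = \frac{1}{2} \left(-22\right) = -11$)
$K{\left(s,B \right)} = \frac{1}{2}$ ($K{\left(s,B \right)} = \frac{\left(s + B\right) \frac{1}{B + s}}{2} = \frac{\left(B + s\right) \frac{1}{B + s}}{2} = \frac{1}{2} \cdot 1 = \frac{1}{2}$)
$\sqrt{326 - 456} - 484 K{\left(20 - 10,O \right)} = \sqrt{326 - 456} - 242 = \sqrt{-130} - 242 = i \sqrt{130} - 242 = -242 + i \sqrt{130}$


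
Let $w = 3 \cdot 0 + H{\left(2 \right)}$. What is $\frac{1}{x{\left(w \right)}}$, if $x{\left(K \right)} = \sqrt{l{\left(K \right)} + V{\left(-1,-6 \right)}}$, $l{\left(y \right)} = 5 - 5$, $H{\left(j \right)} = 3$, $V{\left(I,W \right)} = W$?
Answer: $- \frac{i \sqrt{6}}{6} \approx - 0.40825 i$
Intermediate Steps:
$l{\left(y \right)} = 0$
$w = 3$ ($w = 3 \cdot 0 + 3 = 0 + 3 = 3$)
$x{\left(K \right)} = i \sqrt{6}$ ($x{\left(K \right)} = \sqrt{0 - 6} = \sqrt{-6} = i \sqrt{6}$)
$\frac{1}{x{\left(w \right)}} = \frac{1}{i \sqrt{6}} = - \frac{i \sqrt{6}}{6}$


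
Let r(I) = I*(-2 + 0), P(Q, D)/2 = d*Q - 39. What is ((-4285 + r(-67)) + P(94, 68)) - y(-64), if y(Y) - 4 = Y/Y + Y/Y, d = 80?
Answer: 10805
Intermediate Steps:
P(Q, D) = -78 + 160*Q (P(Q, D) = 2*(80*Q - 39) = 2*(-39 + 80*Q) = -78 + 160*Q)
y(Y) = 6 (y(Y) = 4 + (Y/Y + Y/Y) = 4 + (1 + 1) = 4 + 2 = 6)
r(I) = -2*I (r(I) = I*(-2) = -2*I)
((-4285 + r(-67)) + P(94, 68)) - y(-64) = ((-4285 - 2*(-67)) + (-78 + 160*94)) - 1*6 = ((-4285 + 134) + (-78 + 15040)) - 6 = (-4151 + 14962) - 6 = 10811 - 6 = 10805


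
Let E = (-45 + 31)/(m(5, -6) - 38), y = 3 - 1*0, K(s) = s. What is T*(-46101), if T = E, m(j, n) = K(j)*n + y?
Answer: -645414/65 ≈ -9929.4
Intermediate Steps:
y = 3 (y = 3 + 0 = 3)
m(j, n) = 3 + j*n (m(j, n) = j*n + 3 = 3 + j*n)
E = 14/65 (E = (-45 + 31)/((3 + 5*(-6)) - 38) = -14/((3 - 30) - 38) = -14/(-27 - 38) = -14/(-65) = -14*(-1/65) = 14/65 ≈ 0.21538)
T = 14/65 ≈ 0.21538
T*(-46101) = (14/65)*(-46101) = -645414/65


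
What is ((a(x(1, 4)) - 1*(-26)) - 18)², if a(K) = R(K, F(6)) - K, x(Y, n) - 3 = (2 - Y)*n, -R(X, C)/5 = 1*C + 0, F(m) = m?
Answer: 841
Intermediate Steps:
R(X, C) = -5*C (R(X, C) = -5*(1*C + 0) = -5*(C + 0) = -5*C)
x(Y, n) = 3 + n*(2 - Y) (x(Y, n) = 3 + (2 - Y)*n = 3 + n*(2 - Y))
a(K) = -30 - K (a(K) = -5*6 - K = -30 - K)
((a(x(1, 4)) - 1*(-26)) - 18)² = (((-30 - (3 + 2*4 - 1*1*4)) - 1*(-26)) - 18)² = (((-30 - (3 + 8 - 4)) + 26) - 18)² = (((-30 - 1*7) + 26) - 18)² = (((-30 - 7) + 26) - 18)² = ((-37 + 26) - 18)² = (-11 - 18)² = (-29)² = 841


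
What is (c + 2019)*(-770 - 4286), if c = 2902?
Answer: -24880576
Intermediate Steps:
(c + 2019)*(-770 - 4286) = (2902 + 2019)*(-770 - 4286) = 4921*(-5056) = -24880576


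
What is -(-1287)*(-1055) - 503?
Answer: -1358288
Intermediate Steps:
-(-1287)*(-1055) - 503 = -1287*1055 - 503 = -1357785 - 503 = -1358288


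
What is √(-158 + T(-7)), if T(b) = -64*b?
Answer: √290 ≈ 17.029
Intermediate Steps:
√(-158 + T(-7)) = √(-158 - 64*(-7)) = √(-158 + 448) = √290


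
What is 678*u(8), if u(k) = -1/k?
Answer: -339/4 ≈ -84.750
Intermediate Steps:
678*u(8) = 678*(-1/8) = 678*(-1*⅛) = 678*(-⅛) = -339/4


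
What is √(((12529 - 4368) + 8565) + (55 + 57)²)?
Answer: √29270 ≈ 171.08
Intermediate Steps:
√(((12529 - 4368) + 8565) + (55 + 57)²) = √((8161 + 8565) + 112²) = √(16726 + 12544) = √29270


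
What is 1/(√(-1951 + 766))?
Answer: -I*√1185/1185 ≈ -0.02905*I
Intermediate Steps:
1/(√(-1951 + 766)) = 1/(√(-1185)) = 1/(I*√1185) = -I*√1185/1185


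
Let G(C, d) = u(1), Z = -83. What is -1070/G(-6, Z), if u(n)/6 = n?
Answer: -535/3 ≈ -178.33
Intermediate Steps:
u(n) = 6*n
G(C, d) = 6 (G(C, d) = 6*1 = 6)
-1070/G(-6, Z) = -1070/6 = -1070*⅙ = -535/3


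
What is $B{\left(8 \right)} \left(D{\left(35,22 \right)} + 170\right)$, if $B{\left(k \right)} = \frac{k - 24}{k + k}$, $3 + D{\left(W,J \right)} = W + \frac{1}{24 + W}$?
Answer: $- \frac{11919}{59} \approx -202.02$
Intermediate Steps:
$D{\left(W,J \right)} = -3 + W + \frac{1}{24 + W}$ ($D{\left(W,J \right)} = -3 + \left(W + \frac{1}{24 + W}\right) = -3 + W + \frac{1}{24 + W}$)
$B{\left(k \right)} = \frac{-24 + k}{2 k}$
$B{\left(8 \right)} \left(D{\left(35,22 \right)} + 170\right) = \frac{-24 + 8}{2 \cdot 8} \left(\frac{-71 + 35^{2} + 21 \cdot 35}{24 + 35} + 170\right) = \frac{1}{2} \cdot \frac{1}{8} \left(-16\right) \left(\frac{-71 + 1225 + 735}{59} + 170\right) = - (\frac{1}{59} \cdot 1889 + 170) = - (\frac{1889}{59} + 170) = \left(-1\right) \frac{11919}{59} = - \frac{11919}{59}$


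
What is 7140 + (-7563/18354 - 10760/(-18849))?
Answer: 823390130831/115318182 ≈ 7140.2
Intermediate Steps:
7140 + (-7563/18354 - 10760/(-18849)) = 7140 + (-7563*1/18354 - 10760*(-1/18849)) = 7140 + (-2521/6118 + 10760/18849) = 7140 + 18311351/115318182 = 823390130831/115318182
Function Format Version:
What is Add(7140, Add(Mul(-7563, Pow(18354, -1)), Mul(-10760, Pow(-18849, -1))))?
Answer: Rational(823390130831, 115318182) ≈ 7140.2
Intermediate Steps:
Add(7140, Add(Mul(-7563, Pow(18354, -1)), Mul(-10760, Pow(-18849, -1)))) = Add(7140, Add(Mul(-7563, Rational(1, 18354)), Mul(-10760, Rational(-1, 18849)))) = Add(7140, Add(Rational(-2521, 6118), Rational(10760, 18849))) = Add(7140, Rational(18311351, 115318182)) = Rational(823390130831, 115318182)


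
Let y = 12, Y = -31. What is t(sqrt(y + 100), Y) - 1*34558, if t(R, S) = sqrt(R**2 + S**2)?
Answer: -34558 + sqrt(1073) ≈ -34525.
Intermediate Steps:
t(sqrt(y + 100), Y) - 1*34558 = sqrt((sqrt(12 + 100))**2 + (-31)**2) - 1*34558 = sqrt((sqrt(112))**2 + 961) - 34558 = sqrt((4*sqrt(7))**2 + 961) - 34558 = sqrt(112 + 961) - 34558 = sqrt(1073) - 34558 = -34558 + sqrt(1073)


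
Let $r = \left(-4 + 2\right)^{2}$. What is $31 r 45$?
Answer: $5580$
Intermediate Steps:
$r = 4$ ($r = \left(-2\right)^{2} = 4$)
$31 r 45 = 31 \cdot 4 \cdot 45 = 124 \cdot 45 = 5580$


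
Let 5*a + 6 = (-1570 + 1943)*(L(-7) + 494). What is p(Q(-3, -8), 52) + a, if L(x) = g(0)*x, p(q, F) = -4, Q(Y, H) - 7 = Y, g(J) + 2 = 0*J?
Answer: 189458/5 ≈ 37892.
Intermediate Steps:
g(J) = -2 (g(J) = -2 + 0*J = -2 + 0 = -2)
Q(Y, H) = 7 + Y
L(x) = -2*x
a = 189478/5 (a = -6/5 + ((-1570 + 1943)*(-2*(-7) + 494))/5 = -6/5 + (373*(14 + 494))/5 = -6/5 + (373*508)/5 = -6/5 + (⅕)*189484 = -6/5 + 189484/5 = 189478/5 ≈ 37896.)
p(Q(-3, -8), 52) + a = -4 + 189478/5 = 189458/5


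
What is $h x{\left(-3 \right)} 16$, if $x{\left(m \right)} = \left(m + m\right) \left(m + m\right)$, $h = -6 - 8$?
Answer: $-8064$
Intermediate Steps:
$h = -14$
$x{\left(m \right)} = 4 m^{2}$ ($x{\left(m \right)} = 2 m 2 m = 4 m^{2}$)
$h x{\left(-3 \right)} 16 = - 14 \cdot 4 \left(-3\right)^{2} \cdot 16 = - 14 \cdot 4 \cdot 9 \cdot 16 = \left(-14\right) 36 \cdot 16 = \left(-504\right) 16 = -8064$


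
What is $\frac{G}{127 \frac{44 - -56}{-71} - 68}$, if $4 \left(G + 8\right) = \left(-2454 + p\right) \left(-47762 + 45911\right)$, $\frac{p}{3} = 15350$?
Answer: $\frac{1432358047}{17528} \approx 81718.0$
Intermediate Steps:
$p = 46050$ ($p = 3 \cdot 15350 = 46050$)
$G = -20174057$ ($G = -8 + \frac{\left(-2454 + 46050\right) \left(-47762 + 45911\right)}{4} = -8 + \frac{43596 \left(-1851\right)}{4} = -8 + \frac{1}{4} \left(-80696196\right) = -8 - 20174049 = -20174057$)
$\frac{G}{127 \frac{44 - -56}{-71} - 68} = - \frac{20174057}{127 \frac{44 - -56}{-71} - 68} = - \frac{20174057}{127 \left(44 + 56\right) \left(- \frac{1}{71}\right) - 68} = - \frac{20174057}{127 \cdot 100 \left(- \frac{1}{71}\right) - 68} = - \frac{20174057}{127 \left(- \frac{100}{71}\right) - 68} = - \frac{20174057}{- \frac{12700}{71} - 68} = - \frac{20174057}{- \frac{17528}{71}} = \left(-20174057\right) \left(- \frac{71}{17528}\right) = \frac{1432358047}{17528}$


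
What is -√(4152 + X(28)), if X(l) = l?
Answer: -2*√1045 ≈ -64.653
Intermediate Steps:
-√(4152 + X(28)) = -√(4152 + 28) = -√4180 = -2*√1045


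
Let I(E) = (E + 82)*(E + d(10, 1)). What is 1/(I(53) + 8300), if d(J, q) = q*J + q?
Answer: 1/16940 ≈ 5.9032e-5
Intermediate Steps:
d(J, q) = q + J*q (d(J, q) = J*q + q = q + J*q)
I(E) = (11 + E)*(82 + E) (I(E) = (E + 82)*(E + 1*(1 + 10)) = (82 + E)*(E + 1*11) = (82 + E)*(E + 11) = (82 + E)*(11 + E) = (11 + E)*(82 + E))
1/(I(53) + 8300) = 1/((902 + 53² + 93*53) + 8300) = 1/((902 + 2809 + 4929) + 8300) = 1/(8640 + 8300) = 1/16940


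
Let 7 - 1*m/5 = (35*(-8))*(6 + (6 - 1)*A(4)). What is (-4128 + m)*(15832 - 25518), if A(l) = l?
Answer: -312925602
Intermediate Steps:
m = 36435 (m = 35 - 5*35*(-8)*(6 + (6 - 1)*4) = 35 - (-1400)*(6 + 5*4) = 35 - (-1400)*(6 + 20) = 35 - (-1400)*26 = 35 - 5*(-7280) = 35 + 36400 = 36435)
(-4128 + m)*(15832 - 25518) = (-4128 + 36435)*(15832 - 25518) = 32307*(-9686) = -312925602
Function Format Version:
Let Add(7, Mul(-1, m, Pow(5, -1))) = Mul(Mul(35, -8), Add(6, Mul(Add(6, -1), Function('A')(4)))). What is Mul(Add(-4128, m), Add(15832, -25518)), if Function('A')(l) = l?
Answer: -312925602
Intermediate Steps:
m = 36435 (m = Add(35, Mul(-5, Mul(Mul(35, -8), Add(6, Mul(Add(6, -1), 4))))) = Add(35, Mul(-5, Mul(-280, Add(6, Mul(5, 4))))) = Add(35, Mul(-5, Mul(-280, Add(6, 20)))) = Add(35, Mul(-5, Mul(-280, 26))) = Add(35, Mul(-5, -7280)) = Add(35, 36400) = 36435)
Mul(Add(-4128, m), Add(15832, -25518)) = Mul(Add(-4128, 36435), Add(15832, -25518)) = Mul(32307, -9686) = -312925602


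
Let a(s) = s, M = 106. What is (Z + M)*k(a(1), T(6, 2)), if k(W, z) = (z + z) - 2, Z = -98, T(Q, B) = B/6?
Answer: -32/3 ≈ -10.667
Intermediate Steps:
T(Q, B) = B/6 (T(Q, B) = B*(1/6) = B/6)
k(W, z) = -2 + 2*z (k(W, z) = 2*z - 2 = -2 + 2*z)
(Z + M)*k(a(1), T(6, 2)) = (-98 + 106)*(-2 + 2*((1/6)*2)) = 8*(-2 + 2*(1/3)) = 8*(-2 + 2/3) = 8*(-4/3) = -32/3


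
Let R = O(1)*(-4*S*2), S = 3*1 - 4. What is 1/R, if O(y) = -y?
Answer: -⅛ ≈ -0.12500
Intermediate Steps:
S = -1 (S = 3 - 4 = -1)
R = -8 (R = (-1*1)*(-4*(-1)*2) = -4*2 = -1*8 = -8)
1/R = 1/(-8) = -⅛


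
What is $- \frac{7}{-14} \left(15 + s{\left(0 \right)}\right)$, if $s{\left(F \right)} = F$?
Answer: $\frac{15}{2} \approx 7.5$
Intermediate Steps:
$- \frac{7}{-14} \left(15 + s{\left(0 \right)}\right) = - \frac{7}{-14} \left(15 + 0\right) = \left(-7\right) \left(- \frac{1}{14}\right) 15 = \frac{1}{2} \cdot 15 = \frac{15}{2}$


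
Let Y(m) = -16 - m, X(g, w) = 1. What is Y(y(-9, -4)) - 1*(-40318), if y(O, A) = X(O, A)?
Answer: 40301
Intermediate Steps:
y(O, A) = 1
Y(y(-9, -4)) - 1*(-40318) = (-16 - 1*1) - 1*(-40318) = (-16 - 1) + 40318 = -17 + 40318 = 40301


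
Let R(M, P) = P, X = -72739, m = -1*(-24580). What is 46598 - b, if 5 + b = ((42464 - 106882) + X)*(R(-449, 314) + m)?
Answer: 3414432961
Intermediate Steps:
m = 24580
b = -3414386363 (b = -5 + ((42464 - 106882) - 72739)*(314 + 24580) = -5 + (-64418 - 72739)*24894 = -5 - 137157*24894 = -5 - 3414386358 = -3414386363)
46598 - b = 46598 - 1*(-3414386363) = 46598 + 3414386363 = 3414432961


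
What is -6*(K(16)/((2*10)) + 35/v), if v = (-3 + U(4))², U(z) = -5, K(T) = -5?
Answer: -57/32 ≈ -1.7813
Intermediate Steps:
v = 64 (v = (-3 - 5)² = (-8)² = 64)
-6*(K(16)/((2*10)) + 35/v) = -6*(-5/(2*10) + 35/64) = -6*(-5/20 + 35*(1/64)) = -6*(-5*1/20 + 35/64) = -6*(-¼ + 35/64) = -6*19/64 = -57/32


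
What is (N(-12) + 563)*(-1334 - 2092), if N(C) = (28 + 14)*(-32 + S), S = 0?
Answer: 2675706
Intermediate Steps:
N(C) = -1344 (N(C) = (28 + 14)*(-32 + 0) = 42*(-32) = -1344)
(N(-12) + 563)*(-1334 - 2092) = (-1344 + 563)*(-1334 - 2092) = -781*(-3426) = 2675706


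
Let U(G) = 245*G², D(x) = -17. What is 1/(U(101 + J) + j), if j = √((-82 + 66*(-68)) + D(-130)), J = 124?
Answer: 4134375/51279169923404 - I*√4587/153837509770212 ≈ 8.0625e-8 - 4.4025e-13*I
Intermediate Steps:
j = I*√4587 (j = √((-82 + 66*(-68)) - 17) = √((-82 - 4488) - 17) = √(-4570 - 17) = √(-4587) = I*√4587 ≈ 67.727*I)
1/(U(101 + J) + j) = 1/(245*(101 + 124)² + I*√4587) = 1/(245*225² + I*√4587) = 1/(245*50625 + I*√4587) = 1/(12403125 + I*√4587)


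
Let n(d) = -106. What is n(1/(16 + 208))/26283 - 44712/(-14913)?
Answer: 130398302/43550931 ≈ 2.9942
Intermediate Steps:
n(1/(16 + 208))/26283 - 44712/(-14913) = -106/26283 - 44712/(-14913) = -106*1/26283 - 44712*(-1/14913) = -106/26283 + 4968/1657 = 130398302/43550931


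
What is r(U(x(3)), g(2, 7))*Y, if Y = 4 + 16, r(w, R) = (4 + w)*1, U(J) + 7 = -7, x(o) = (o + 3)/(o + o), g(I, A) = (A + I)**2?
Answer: -200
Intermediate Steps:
x(o) = (3 + o)/(2*o) (x(o) = (3 + o)/((2*o)) = (3 + o)*(1/(2*o)) = (3 + o)/(2*o))
U(J) = -14 (U(J) = -7 - 7 = -14)
r(w, R) = 4 + w
Y = 20
r(U(x(3)), g(2, 7))*Y = (4 - 14)*20 = -10*20 = -200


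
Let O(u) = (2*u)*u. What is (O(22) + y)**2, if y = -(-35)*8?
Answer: 1557504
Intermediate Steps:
O(u) = 2*u**2
y = 280 (y = -1*(-280) = 280)
(O(22) + y)**2 = (2*22**2 + 280)**2 = (2*484 + 280)**2 = (968 + 280)**2 = 1248**2 = 1557504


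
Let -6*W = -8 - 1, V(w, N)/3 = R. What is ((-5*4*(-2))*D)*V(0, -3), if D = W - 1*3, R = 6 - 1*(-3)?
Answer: -1620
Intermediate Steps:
R = 9 (R = 6 + 3 = 9)
V(w, N) = 27 (V(w, N) = 3*9 = 27)
W = 3/2 (W = -(-8 - 1)/6 = -1/6*(-9) = 3/2 ≈ 1.5000)
D = -3/2 (D = 3/2 - 1*3 = 3/2 - 3 = -3/2 ≈ -1.5000)
((-5*4*(-2))*D)*V(0, -3) = ((-5*4*(-2))*(-3/2))*27 = (-20*(-2)*(-3/2))*27 = (40*(-3/2))*27 = -60*27 = -1620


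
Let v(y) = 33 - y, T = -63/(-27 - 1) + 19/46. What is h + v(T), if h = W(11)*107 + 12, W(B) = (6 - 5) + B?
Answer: 122023/92 ≈ 1326.3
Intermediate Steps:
T = 245/92 (T = -63/(-28) + 19*(1/46) = -63*(-1/28) + 19/46 = 9/4 + 19/46 = 245/92 ≈ 2.6630)
W(B) = 1 + B
h = 1296 (h = (1 + 11)*107 + 12 = 12*107 + 12 = 1284 + 12 = 1296)
h + v(T) = 1296 + (33 - 1*245/92) = 1296 + (33 - 245/92) = 1296 + 2791/92 = 122023/92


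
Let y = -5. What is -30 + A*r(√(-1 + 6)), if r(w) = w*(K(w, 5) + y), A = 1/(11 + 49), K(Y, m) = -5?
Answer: -30 - √5/6 ≈ -30.373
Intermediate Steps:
A = 1/60 ≈ 0.016667
r(w) = -10*w (r(w) = w*(-5 - 5) = w*(-10) = -10*w)
-30 + A*r(√(-1 + 6)) = -30 + (-10*√(-1 + 6))/60 = -30 + (-10*√5)/60 = -30 - √5/6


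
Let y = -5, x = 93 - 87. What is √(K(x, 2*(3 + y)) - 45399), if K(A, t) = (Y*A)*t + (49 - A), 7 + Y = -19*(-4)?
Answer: 2*I*√11753 ≈ 216.82*I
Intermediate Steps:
x = 6
Y = 69 (Y = -7 - 19*(-4) = -7 + 76 = 69)
K(A, t) = 49 - A + 69*A*t (K(A, t) = (69*A)*t + (49 - A) = 69*A*t + (49 - A) = 49 - A + 69*A*t)
√(K(x, 2*(3 + y)) - 45399) = √((49 - 1*6 + 69*6*(2*(3 - 5))) - 45399) = √((49 - 6 + 69*6*(2*(-2))) - 45399) = √((49 - 6 + 69*6*(-4)) - 45399) = √((49 - 6 - 1656) - 45399) = √(-1613 - 45399) = √(-47012) = 2*I*√11753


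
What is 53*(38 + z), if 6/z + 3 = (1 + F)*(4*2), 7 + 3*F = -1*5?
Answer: 18020/9 ≈ 2002.2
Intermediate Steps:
F = -4 (F = -7/3 + (-1*5)/3 = -7/3 + (⅓)*(-5) = -7/3 - 5/3 = -4)
z = -2/9 (z = 6/(-3 + (1 - 4)*(4*2)) = 6/(-3 - 3*8) = 6/(-3 - 24) = 6/(-27) = 6*(-1/27) = -2/9 ≈ -0.22222)
53*(38 + z) = 53*(38 - 2/9) = 53*(340/9) = 18020/9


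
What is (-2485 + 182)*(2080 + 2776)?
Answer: -11183368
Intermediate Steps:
(-2485 + 182)*(2080 + 2776) = -2303*4856 = -11183368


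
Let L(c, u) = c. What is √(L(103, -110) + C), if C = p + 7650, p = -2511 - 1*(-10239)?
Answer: √15481 ≈ 124.42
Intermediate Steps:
p = 7728 (p = -2511 + 10239 = 7728)
C = 15378 (C = 7728 + 7650 = 15378)
√(L(103, -110) + C) = √(103 + 15378) = √15481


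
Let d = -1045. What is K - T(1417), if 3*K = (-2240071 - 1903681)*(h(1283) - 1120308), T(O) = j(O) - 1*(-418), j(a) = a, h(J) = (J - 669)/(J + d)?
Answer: 552429870571345/357 ≈ 1.5474e+12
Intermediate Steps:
h(J) = (-669 + J)/(-1045 + J) (h(J) = (J - 669)/(J - 1045) = (-669 + J)/(-1045 + J))
T(O) = 418 + O (T(O) = O - 1*(-418) = O + 418 = 418 + O)
K = 552429871226440/357 (K = ((-2240071 - 1903681)*((-669 + 1283)/(-1045 + 1283) - 1120308))/3 = (-4143752*(614/238 - 1120308))/3 = (-4143752*((1/238)*614 - 1120308))/3 = (-4143752*(307/119 - 1120308))/3 = (-4143752*(-133316345/119))/3 = (⅓)*(552429871226440/119) = 552429871226440/357 ≈ 1.5474e+12)
K - T(1417) = 552429871226440/357 - (418 + 1417) = 552429871226440/357 - 1*1835 = 552429871226440/357 - 1835 = 552429870571345/357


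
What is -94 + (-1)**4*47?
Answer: -47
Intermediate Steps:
-94 + (-1)**4*47 = -94 + 1*47 = -94 + 47 = -47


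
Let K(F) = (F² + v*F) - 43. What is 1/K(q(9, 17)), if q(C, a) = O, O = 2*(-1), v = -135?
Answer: 1/231 ≈ 0.0043290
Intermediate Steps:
O = -2
q(C, a) = -2
K(F) = -43 + F² - 135*F (K(F) = (F² - 135*F) - 43 = -43 + F² - 135*F)
1/K(q(9, 17)) = 1/(-43 + (-2)² - 135*(-2)) = 1/(-43 + 4 + 270) = 1/231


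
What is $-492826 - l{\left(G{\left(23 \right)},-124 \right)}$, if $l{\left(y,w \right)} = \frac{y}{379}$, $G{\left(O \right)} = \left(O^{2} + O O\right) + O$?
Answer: $- \frac{186782135}{379} \approx -4.9283 \cdot 10^{5}$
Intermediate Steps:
$G{\left(O \right)} = O + 2 O^{2}$ ($G{\left(O \right)} = \left(O^{2} + O^{2}\right) + O = 2 O^{2} + O = O + 2 O^{2}$)
$l{\left(y,w \right)} = \frac{y}{379}$ ($l{\left(y,w \right)} = y \frac{1}{379} = \frac{y}{379}$)
$-492826 - l{\left(G{\left(23 \right)},-124 \right)} = -492826 - \frac{23 \left(1 + 2 \cdot 23\right)}{379} = -492826 - \frac{23 \left(1 + 46\right)}{379} = -492826 - \frac{23 \cdot 47}{379} = -492826 - \frac{1}{379} \cdot 1081 = -492826 - \frac{1081}{379} = - \frac{186782135}{379}$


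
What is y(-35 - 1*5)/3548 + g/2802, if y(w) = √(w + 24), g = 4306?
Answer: 2153/1401 + I/887 ≈ 1.5368 + 0.0011274*I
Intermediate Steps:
y(w) = √(24 + w)
y(-35 - 1*5)/3548 + g/2802 = √(24 + (-35 - 1*5))/3548 + 4306/2802 = √(24 + (-35 - 5))*(1/3548) + 4306*(1/2802) = √(24 - 40)*(1/3548) + 2153/1401 = √(-16)*(1/3548) + 2153/1401 = (4*I)*(1/3548) + 2153/1401 = I/887 + 2153/1401 = 2153/1401 + I/887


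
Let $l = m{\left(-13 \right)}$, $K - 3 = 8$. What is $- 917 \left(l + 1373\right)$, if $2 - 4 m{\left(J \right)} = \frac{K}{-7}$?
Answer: $- \frac{5039439}{4} \approx -1.2599 \cdot 10^{6}$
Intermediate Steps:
$K = 11$ ($K = 3 + 8 = 11$)
$m{\left(J \right)} = \frac{25}{28}$ ($m{\left(J \right)} = \frac{1}{2} - \frac{11 \frac{1}{-7}}{4} = \frac{1}{2} - \frac{11 \left(- \frac{1}{7}\right)}{4} = \frac{1}{2} - - \frac{11}{28} = \frac{1}{2} + \frac{11}{28} = \frac{25}{28}$)
$l = \frac{25}{28} \approx 0.89286$
$- 917 \left(l + 1373\right) = - 917 \left(\frac{25}{28} + 1373\right) = \left(-917\right) \frac{38469}{28} = - \frac{5039439}{4}$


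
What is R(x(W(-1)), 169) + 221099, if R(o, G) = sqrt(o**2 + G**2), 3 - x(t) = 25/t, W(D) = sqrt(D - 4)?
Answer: 221099 + sqrt(28445 + 30*I*sqrt(5)) ≈ 2.2127e+5 + 0.19887*I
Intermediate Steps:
W(D) = sqrt(-4 + D)
x(t) = 3 - 25/t
R(o, G) = sqrt(G**2 + o**2)
R(x(W(-1)), 169) + 221099 = sqrt(169**2 + (3 - 25/sqrt(-4 - 1))**2) + 221099 = sqrt(28561 + (3 - 25*(-I*sqrt(5)/5))**2) + 221099 = sqrt(28561 + (3 - (-5)*I*sqrt(5))**2) + 221099 = sqrt(28561 + (3 + 5*I*sqrt(5))**2) + 221099 = 221099 + sqrt(28561 + (3 + 5*I*sqrt(5))**2)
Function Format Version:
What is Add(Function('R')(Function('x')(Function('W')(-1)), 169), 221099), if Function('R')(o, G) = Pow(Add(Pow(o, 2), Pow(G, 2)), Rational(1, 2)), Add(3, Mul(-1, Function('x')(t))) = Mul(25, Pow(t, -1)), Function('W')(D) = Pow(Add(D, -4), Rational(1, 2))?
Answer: Add(221099, Pow(Add(28445, Mul(30, I, Pow(5, Rational(1, 2)))), Rational(1, 2))) ≈ Add(2.2127e+5, Mul(0.19887, I))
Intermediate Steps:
Function('W')(D) = Pow(Add(-4, D), Rational(1, 2))
Function('x')(t) = Add(3, Mul(-25, Pow(t, -1))) (Function('x')(t) = Add(3, Mul(-1, Mul(25, Pow(t, -1)))) = Add(3, Mul(-25, Pow(t, -1))))
Function('R')(o, G) = Pow(Add(Pow(G, 2), Pow(o, 2)), Rational(1, 2))
Add(Function('R')(Function('x')(Function('W')(-1)), 169), 221099) = Add(Pow(Add(Pow(169, 2), Pow(Add(3, Mul(-25, Pow(Pow(Add(-4, -1), Rational(1, 2)), -1))), 2)), Rational(1, 2)), 221099) = Add(Pow(Add(28561, Pow(Add(3, Mul(-25, Pow(Pow(-5, Rational(1, 2)), -1))), 2)), Rational(1, 2)), 221099) = Add(Pow(Add(28561, Pow(Add(3, Mul(-25, Pow(Mul(I, Pow(5, Rational(1, 2))), -1))), 2)), Rational(1, 2)), 221099) = Add(Pow(Add(28561, Pow(Add(3, Mul(-25, Mul(Rational(-1, 5), I, Pow(5, Rational(1, 2))))), 2)), Rational(1, 2)), 221099) = Add(Pow(Add(28561, Pow(Add(3, Mul(5, I, Pow(5, Rational(1, 2)))), 2)), Rational(1, 2)), 221099) = Add(221099, Pow(Add(28561, Pow(Add(3, Mul(5, I, Pow(5, Rational(1, 2)))), 2)), Rational(1, 2)))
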